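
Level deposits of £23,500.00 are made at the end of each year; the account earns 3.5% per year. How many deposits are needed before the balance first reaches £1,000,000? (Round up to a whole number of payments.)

Periodic rate r = 0.035 per year.
Ordinary annuity FV: 1,000,000 = 23,500 × [((1+r)^n − 1)/r].
(1+r)^n = 1 + 1,000,000 × r / 23,500, so n = ln(1 + 1,000,000·r/23,500) / ln(1+r) = 26.51.
Round up to a whole number of payments: n = 27.

27 payments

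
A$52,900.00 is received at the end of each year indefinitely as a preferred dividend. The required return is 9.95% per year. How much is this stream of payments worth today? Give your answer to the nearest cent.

Periodic rate r = 0.0995 per year.
Level perpetuity: PV = PMT / r = 52,900 / (0.0995) = A$531,658.29.

A$531,658.29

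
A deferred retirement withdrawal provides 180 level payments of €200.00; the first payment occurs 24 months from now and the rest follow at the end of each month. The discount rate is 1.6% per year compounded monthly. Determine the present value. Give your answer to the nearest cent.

Ordinary annuity of 180 payments, first payment at period 24.
Periodic rate r = 0.016/12 per month; n is counted in months.
The ordinary-annuity PV formula values the stream one period before the first payment (period 23); discount that back 23 periods:
PV₀ = 200 × [1 − (1+r)^−180] / r × (1+r)^−23 = €31,021.55

€31,021.55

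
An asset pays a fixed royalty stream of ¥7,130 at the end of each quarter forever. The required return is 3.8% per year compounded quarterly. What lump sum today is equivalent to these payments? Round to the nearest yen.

¥750,526

Periodic rate r = 0.038/4 per quarter.
Level perpetuity: PV = PMT / r = 7,130 / (0.038/4) = ¥750,526.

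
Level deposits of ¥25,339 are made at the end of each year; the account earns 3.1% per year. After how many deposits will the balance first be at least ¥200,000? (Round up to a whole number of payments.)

8 payments

Periodic rate r = 0.031 per year.
Ordinary annuity FV: 200,000 = 25,339 × [((1+r)^n − 1)/r].
(1+r)^n = 1 + 200,000 × r / 25,339, so n = ln(1 + 200,000·r/25,339) / ln(1+r) = 7.17.
Round up to a whole number of payments: n = 8.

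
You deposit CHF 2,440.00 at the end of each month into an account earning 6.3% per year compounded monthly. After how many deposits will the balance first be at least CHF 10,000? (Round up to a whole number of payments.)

5 payments

Periodic rate r = 0.063/12 per month; n is counted in months.
Ordinary annuity FV: 10,000 = 2,440 × [((1+r)^n − 1)/r].
(1+r)^n = 1 + 10,000 × r / 2,440, so n = ln(1 + 10,000·r/2,440) / ln(1+r) = 4.07.
Round up to a whole number of payments: n = 5.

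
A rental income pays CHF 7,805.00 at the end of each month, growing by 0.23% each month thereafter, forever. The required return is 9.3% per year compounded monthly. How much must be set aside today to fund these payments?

CHF 1,432,110.09

Periodic rate r = 0.093/12 per month.
Growing perpetuity (Gordon): PV = PMT₁ / (r − g) = 7,805 / (r − 0.0023) = CHF 1,432,110.09.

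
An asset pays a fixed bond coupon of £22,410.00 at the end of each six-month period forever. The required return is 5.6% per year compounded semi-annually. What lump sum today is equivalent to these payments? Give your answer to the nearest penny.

£800,357.14

Periodic rate r = 0.056/2 per half-year.
Level perpetuity: PV = PMT / r = 22,410 / (0.056/2) = £800,357.14.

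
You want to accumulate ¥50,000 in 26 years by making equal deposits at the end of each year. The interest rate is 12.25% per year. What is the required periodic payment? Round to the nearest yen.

Level ordinary annuity; solve FV = PMT × [((1+r)^n − 1)/r] for PMT.
Periodic rate r = 0.1225 per year.
With n = 26: PMT = 50,000 / ([((1+r)^n − 1)/r]) = ¥319

¥319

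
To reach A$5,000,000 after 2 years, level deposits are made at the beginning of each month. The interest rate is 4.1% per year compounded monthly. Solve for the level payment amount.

Level annuity due; solve FV = PMT × [((1+r)^n − 1)/r] × (1+r) for PMT.
Periodic rate r = 0.041/12 per month; n is counted in months.
With n = 24: PMT = 5,000,000 / ([((1+r)^n − 1)/r] × (1+r)) = A$199,581.99

A$199,581.99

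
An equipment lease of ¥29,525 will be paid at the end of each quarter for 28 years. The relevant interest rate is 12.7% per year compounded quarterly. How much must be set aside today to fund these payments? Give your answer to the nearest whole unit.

¥901,860

This is an ordinary annuity: 112 payments of ¥29,525 at the end of each quarter.
Periodic rate r = 0.127/4 per quarter; n is counted in quarters.
PV = PMT × [(1 − (1+r)^−n)/r] = 29,525 × [1 − (1+r)^−112] / r = ¥901,860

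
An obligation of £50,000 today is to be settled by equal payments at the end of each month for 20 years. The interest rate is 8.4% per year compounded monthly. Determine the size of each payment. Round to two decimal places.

Level ordinary annuity; solve PV = PMT × [(1 − (1+r)^−n)/r] for PMT.
Periodic rate r = 0.084/12 per month; n is counted in months.
With n = 240: PMT = 50,000 / ([(1 − (1+r)^−n)/r]) = £430.75

£430.75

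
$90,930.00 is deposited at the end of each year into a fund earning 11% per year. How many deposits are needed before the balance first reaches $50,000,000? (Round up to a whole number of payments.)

Periodic rate r = 0.11 per year.
Ordinary annuity FV: 50,000,000 = 90,930 × [((1+r)^n − 1)/r].
(1+r)^n = 1 + 50,000,000 × r / 90,930, so n = ln(1 + 50,000,000·r/90,930) / ln(1+r) = 39.47.
Round up to a whole number of payments: n = 40.

40 payments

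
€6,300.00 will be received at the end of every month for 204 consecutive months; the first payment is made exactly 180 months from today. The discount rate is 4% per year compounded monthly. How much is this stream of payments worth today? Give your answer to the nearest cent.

€513,384.81

Ordinary annuity of 204 payments, first payment at period 180.
Periodic rate r = 0.04/12 per month; n is counted in months.
The ordinary-annuity PV formula values the stream one period before the first payment (period 179); discount that back 179 periods:
PV₀ = 6,300 × [1 − (1+r)^−204] / r × (1+r)^−179 = €513,384.81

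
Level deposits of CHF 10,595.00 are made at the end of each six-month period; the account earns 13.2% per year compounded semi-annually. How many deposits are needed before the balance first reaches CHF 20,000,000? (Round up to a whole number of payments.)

76 payments

Periodic rate r = 0.132/2 per half-year; n is counted in half-years.
Ordinary annuity FV: 20,000,000 = 10,595 × [((1+r)^n − 1)/r].
(1+r)^n = 1 + 20,000,000 × r / 10,595, so n = ln(1 + 20,000,000·r/10,595) / ln(1+r) = 75.62.
Round up to a whole number of payments: n = 76.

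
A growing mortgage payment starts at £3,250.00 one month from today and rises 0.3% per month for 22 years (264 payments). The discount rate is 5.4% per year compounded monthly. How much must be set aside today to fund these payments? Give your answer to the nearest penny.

£706,326.69

Periodic rate r = 0.054/12 per month; n is counted in months.
Growing ordinary annuity: PV = PMT₁ × [1 − ((1+g)/(1+r))^n] / (r − g) = 3,250 × [1 − ((1+0.003)/(1+r))^264] / (r − 0.003) = £706,326.69.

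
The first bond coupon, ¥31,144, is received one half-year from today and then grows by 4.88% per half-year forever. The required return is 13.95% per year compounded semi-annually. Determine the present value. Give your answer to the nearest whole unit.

¥1,486,587

Periodic rate r = 0.1395/2 per half-year.
Growing perpetuity (Gordon): PV = PMT₁ / (r − g) = 31,144 / (r − 0.0488) = ¥1,486,587.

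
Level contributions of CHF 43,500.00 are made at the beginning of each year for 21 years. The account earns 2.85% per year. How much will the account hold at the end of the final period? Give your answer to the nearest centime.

This is an annuity due: 21 deposits of CHF 43,500.00 at the beginning of each year.
Periodic rate r = 0.0285 per year.
FV = PMT × [((1+r)^n − 1)/r] × (1+r) = 43,500 × [(1+r)^21 − 1] / r × (1+r) = CHF 1,262,481.98

CHF 1,262,481.98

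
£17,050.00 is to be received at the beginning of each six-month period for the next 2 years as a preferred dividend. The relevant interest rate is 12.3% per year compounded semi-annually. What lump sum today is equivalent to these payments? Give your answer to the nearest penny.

This is an annuity due: 4 payments of £17,050.00 at the beginning of each six-month period.
Periodic rate r = 0.123/2 per half-year; n is counted in half-years.
PV = PMT × [(1 − (1+r)^−n)/r] × (1+r) = 17,050 × [1 − (1+r)^−4] / r × (1+r) = £62,498.67

£62,498.67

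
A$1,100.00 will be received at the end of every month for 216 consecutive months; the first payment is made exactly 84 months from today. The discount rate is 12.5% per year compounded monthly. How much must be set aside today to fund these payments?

Ordinary annuity of 216 payments, first payment at period 84.
Periodic rate r = 0.125/12 per month; n is counted in months.
The ordinary-annuity PV formula values the stream one period before the first payment (period 83); discount that back 83 periods:
PV₀ = 1,100 × [1 − (1+r)^−216] / r × (1+r)^−83 = A$39,916.48

A$39,916.48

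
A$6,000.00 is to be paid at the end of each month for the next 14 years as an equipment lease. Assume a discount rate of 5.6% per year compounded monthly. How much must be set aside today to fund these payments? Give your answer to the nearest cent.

A$697,616.42

This is an ordinary annuity: 168 payments of A$6,000.00 at the end of each month.
Periodic rate r = 0.056/12 per month; n is counted in months.
PV = PMT × [(1 − (1+r)^−n)/r] = 6,000 × [1 − (1+r)^−168] / r = A$697,616.42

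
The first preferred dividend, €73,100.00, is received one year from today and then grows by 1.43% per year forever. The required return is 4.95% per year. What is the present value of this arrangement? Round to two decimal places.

€2,076,704.55

Periodic rate r = 0.0495 per year.
Growing perpetuity (Gordon): PV = PMT₁ / (r − g) = 73,100 / (r − 0.0143) = €2,076,704.55.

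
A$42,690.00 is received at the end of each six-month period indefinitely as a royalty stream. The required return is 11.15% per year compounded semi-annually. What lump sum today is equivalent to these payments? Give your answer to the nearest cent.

Periodic rate r = 0.1115/2 per half-year.
Level perpetuity: PV = PMT / r = 42,690 / (0.1115/2) = A$765,739.91.

A$765,739.91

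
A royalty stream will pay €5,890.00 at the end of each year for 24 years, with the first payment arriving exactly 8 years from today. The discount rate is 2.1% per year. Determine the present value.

Ordinary annuity of 24 payments, first payment at period 8.
Periodic rate r = 0.021 per year.
The ordinary-annuity PV formula values the stream one period before the first payment (period 7); discount that back 7 periods:
PV₀ = 5,890 × [1 − (1+r)^−24] / r × (1+r)^−7 = €95,237.79

€95,237.79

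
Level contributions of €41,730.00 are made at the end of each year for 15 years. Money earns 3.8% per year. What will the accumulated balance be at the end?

€823,274.42

This is an ordinary annuity: 15 deposits of €41,730.00 at the end of each year.
Periodic rate r = 0.038 per year.
FV = PMT × [((1+r)^n − 1)/r] = 41,730 × [(1+r)^15 − 1] / r = €823,274.42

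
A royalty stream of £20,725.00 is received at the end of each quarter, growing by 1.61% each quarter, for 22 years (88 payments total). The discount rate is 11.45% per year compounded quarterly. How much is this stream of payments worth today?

Periodic rate r = 0.1145/4 per quarter; n is counted in quarters.
Growing ordinary annuity: PV = PMT₁ × [1 − ((1+g)/(1+r))^n] / (r − g) = 20,725 × [1 − ((1+0.0161)/(1+r))^88] / (r − 0.0161) = £1,091,699.04.

£1,091,699.04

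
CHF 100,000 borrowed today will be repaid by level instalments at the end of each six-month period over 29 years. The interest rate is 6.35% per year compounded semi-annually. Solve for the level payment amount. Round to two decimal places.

CHF 3,794.15

Level ordinary annuity; solve PV = PMT × [(1 − (1+r)^−n)/r] for PMT.
Periodic rate r = 0.0635/2 per half-year; n is counted in half-years.
With n = 58: PMT = 100,000 / ([(1 − (1+r)^−n)/r]) = CHF 3,794.15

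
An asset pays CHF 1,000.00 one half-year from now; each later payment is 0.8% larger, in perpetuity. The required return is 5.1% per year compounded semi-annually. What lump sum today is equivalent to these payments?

Periodic rate r = 0.051/2 per half-year.
Growing perpetuity (Gordon): PV = PMT₁ / (r − g) = 1,000 / (r − 0.008) = CHF 57,142.86.

CHF 57,142.86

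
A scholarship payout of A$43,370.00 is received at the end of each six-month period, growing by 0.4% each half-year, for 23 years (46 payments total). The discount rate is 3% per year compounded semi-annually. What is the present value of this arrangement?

Periodic rate r = 0.03/2 per half-year; n is counted in half-years.
Growing ordinary annuity: PV = PMT₁ × [1 − ((1+g)/(1+r))^n] / (r − g) = 43,370 × [1 − ((1+0.004)/(1+r))^46] / (r − 0.004) = A$1,554,313.41.

A$1,554,313.41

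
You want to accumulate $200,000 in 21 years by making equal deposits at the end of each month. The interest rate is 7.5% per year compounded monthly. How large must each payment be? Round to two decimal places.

$328.33

Level ordinary annuity; solve FV = PMT × [((1+r)^n − 1)/r] for PMT.
Periodic rate r = 0.075/12 per month; n is counted in months.
With n = 252: PMT = 200,000 / ([((1+r)^n − 1)/r]) = $328.33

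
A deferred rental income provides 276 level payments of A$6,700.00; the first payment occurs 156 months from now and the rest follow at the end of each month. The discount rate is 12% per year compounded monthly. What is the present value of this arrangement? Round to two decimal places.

Ordinary annuity of 276 payments, first payment at period 156.
Periodic rate r = 0.12/12 per month; n is counted in months.
The ordinary-annuity PV formula values the stream one period before the first payment (period 155); discount that back 155 periods:
PV₀ = 6,700 × [1 − (1+r)^−276] / r × (1+r)^−155 = A$134,109.94

A$134,109.94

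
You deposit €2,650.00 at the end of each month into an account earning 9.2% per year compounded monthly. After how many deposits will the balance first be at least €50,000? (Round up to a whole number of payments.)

18 payments

Periodic rate r = 0.092/12 per month; n is counted in months.
Ordinary annuity FV: 50,000 = 2,650 × [((1+r)^n − 1)/r].
(1+r)^n = 1 + 50,000 × r / 2,650, so n = ln(1 + 50,000·r/2,650) / ln(1+r) = 17.69.
Round up to a whole number of payments: n = 18.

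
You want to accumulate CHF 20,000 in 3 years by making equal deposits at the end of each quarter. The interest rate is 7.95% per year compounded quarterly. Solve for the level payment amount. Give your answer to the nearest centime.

Level ordinary annuity; solve FV = PMT × [((1+r)^n − 1)/r] for PMT.
Periodic rate r = 0.0795/4 per quarter; n is counted in quarters.
With n = 12: PMT = 20,000 / ([((1+r)^n − 1)/r]) = CHF 1,492.24

CHF 1,492.24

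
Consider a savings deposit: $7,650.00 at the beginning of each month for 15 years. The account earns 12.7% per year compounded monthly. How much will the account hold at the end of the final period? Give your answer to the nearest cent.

This is an annuity due: 180 deposits of $7,650.00 at the beginning of each month.
Periodic rate r = 0.127/12 per month; n is counted in months.
FV = PMT × [((1+r)^n − 1)/r] × (1+r) = 7,650 × [(1+r)^180 − 1] / r × (1+r) = $4,129,050.93

$4,129,050.93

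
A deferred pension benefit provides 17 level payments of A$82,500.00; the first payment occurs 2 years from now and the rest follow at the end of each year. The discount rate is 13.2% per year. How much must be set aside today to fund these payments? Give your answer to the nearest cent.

A$485,032.22

Ordinary annuity of 17 payments, first payment at period 2.
Periodic rate r = 0.132 per year.
The ordinary-annuity PV formula values the stream one period before the first payment (period 1); discount that back 1 periods:
PV₀ = 82,500 × [1 − (1+r)^−17] / r × (1+r)^−1 = A$485,032.22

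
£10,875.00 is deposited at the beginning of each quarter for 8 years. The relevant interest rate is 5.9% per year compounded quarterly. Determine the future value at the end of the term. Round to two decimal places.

£447,162.48

This is an annuity due: 32 deposits of £10,875.00 at the beginning of each quarter.
Periodic rate r = 0.059/4 per quarter; n is counted in quarters.
FV = PMT × [((1+r)^n − 1)/r] × (1+r) = 10,875 × [(1+r)^32 − 1] / r × (1+r) = £447,162.48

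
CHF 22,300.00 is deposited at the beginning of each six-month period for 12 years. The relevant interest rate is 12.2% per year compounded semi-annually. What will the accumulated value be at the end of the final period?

This is an annuity due: 24 deposits of CHF 22,300.00 at the beginning of each six-month period.
Periodic rate r = 0.122/2 per half-year; n is counted in half-years.
FV = PMT × [((1+r)^n − 1)/r] × (1+r) = 22,300 × [(1+r)^24 − 1] / r × (1+r) = CHF 1,218,548.16

CHF 1,218,548.16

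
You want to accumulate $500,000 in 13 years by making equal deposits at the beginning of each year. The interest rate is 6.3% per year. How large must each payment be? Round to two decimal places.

Level annuity due; solve FV = PMT × [((1+r)^n − 1)/r] × (1+r) for PMT.
Periodic rate r = 0.063 per year.
With n = 13: PMT = 500,000 / ([((1+r)^n − 1)/r] × (1+r)) = $24,434.63

$24,434.63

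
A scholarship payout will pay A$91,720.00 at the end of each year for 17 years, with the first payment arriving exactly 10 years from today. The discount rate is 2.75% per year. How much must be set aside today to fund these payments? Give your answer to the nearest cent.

Ordinary annuity of 17 payments, first payment at period 10.
Periodic rate r = 0.0275 per year.
The ordinary-annuity PV formula values the stream one period before the first payment (period 9); discount that back 9 periods:
PV₀ = 91,720 × [1 − (1+r)^−17] / r × (1+r)^−9 = A$965,314.26

A$965,314.26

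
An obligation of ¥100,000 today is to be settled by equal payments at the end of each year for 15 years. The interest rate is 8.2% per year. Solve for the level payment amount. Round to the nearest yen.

¥11,826

Level ordinary annuity; solve PV = PMT × [(1 − (1+r)^−n)/r] for PMT.
Periodic rate r = 0.082 per year.
With n = 15: PMT = 100,000 / ([(1 − (1+r)^−n)/r]) = ¥11,826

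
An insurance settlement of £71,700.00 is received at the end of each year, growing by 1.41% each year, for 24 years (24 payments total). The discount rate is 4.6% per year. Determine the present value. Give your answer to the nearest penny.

£1,178,823.35

Periodic rate r = 0.046 per year.
Growing ordinary annuity: PV = PMT₁ × [1 − ((1+g)/(1+r))^n] / (r − g) = 71,700 × [1 − ((1+0.0141)/(1+r))^24] / (r − 0.0141) = £1,178,823.35.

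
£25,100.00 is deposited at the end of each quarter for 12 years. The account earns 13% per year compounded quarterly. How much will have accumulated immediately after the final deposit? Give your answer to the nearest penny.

£2,812,891.22

This is an ordinary annuity: 48 deposits of £25,100.00 at the end of each quarter.
Periodic rate r = 0.13/4 per quarter; n is counted in quarters.
FV = PMT × [((1+r)^n − 1)/r] = 25,100 × [(1+r)^48 − 1] / r = £2,812,891.22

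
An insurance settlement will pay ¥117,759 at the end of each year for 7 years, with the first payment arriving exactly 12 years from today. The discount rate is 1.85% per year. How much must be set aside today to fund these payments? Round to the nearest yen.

Ordinary annuity of 7 payments, first payment at period 12.
Periodic rate r = 0.0185 per year.
The ordinary-annuity PV formula values the stream one period before the first payment (period 11); discount that back 11 periods:
PV₀ = 117,759 × [1 − (1+r)^−7] / r × (1+r)^−11 = ¥626,568

¥626,568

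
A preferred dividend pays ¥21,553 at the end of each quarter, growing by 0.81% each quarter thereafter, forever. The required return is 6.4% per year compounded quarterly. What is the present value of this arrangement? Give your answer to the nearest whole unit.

Periodic rate r = 0.064/4 per quarter.
Growing perpetuity (Gordon): PV = PMT₁ / (r − g) = 21,553 / (r − 0.0081) = ¥2,728,228.

¥2,728,228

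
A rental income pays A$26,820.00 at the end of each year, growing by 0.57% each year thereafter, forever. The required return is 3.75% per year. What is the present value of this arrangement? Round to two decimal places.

Periodic rate r = 0.0375 per year.
Growing perpetuity (Gordon): PV = PMT₁ / (r − g) = 26,820 / (r − 0.0057) = A$843,396.23.

A$843,396.23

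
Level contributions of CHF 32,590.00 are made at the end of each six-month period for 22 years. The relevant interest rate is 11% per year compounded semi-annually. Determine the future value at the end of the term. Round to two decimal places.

CHF 5,656,733.27

This is an ordinary annuity: 44 deposits of CHF 32,590.00 at the end of each six-month period.
Periodic rate r = 0.11/2 per half-year; n is counted in half-years.
FV = PMT × [((1+r)^n − 1)/r] = 32,590 × [(1+r)^44 − 1] / r = CHF 5,656,733.27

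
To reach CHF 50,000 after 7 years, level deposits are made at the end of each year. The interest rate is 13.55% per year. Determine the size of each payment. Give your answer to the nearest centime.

Level ordinary annuity; solve FV = PMT × [((1+r)^n − 1)/r] for PMT.
Periodic rate r = 0.1355 per year.
With n = 7: PMT = 50,000 / ([((1+r)^n − 1)/r]) = CHF 4,724.74

CHF 4,724.74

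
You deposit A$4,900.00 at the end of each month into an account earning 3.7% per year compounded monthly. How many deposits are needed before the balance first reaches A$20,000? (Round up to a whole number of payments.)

Periodic rate r = 0.037/12 per month; n is counted in months.
Ordinary annuity FV: 20,000 = 4,900 × [((1+r)^n − 1)/r].
(1+r)^n = 1 + 20,000 × r / 4,900, so n = ln(1 + 20,000·r/4,900) / ln(1+r) = 4.06.
Round up to a whole number of payments: n = 5.

5 payments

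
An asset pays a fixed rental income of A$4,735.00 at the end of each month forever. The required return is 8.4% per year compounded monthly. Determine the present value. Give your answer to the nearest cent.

Periodic rate r = 0.084/12 per month.
Level perpetuity: PV = PMT / r = 4,735 / (0.084/12) = A$676,428.57.

A$676,428.57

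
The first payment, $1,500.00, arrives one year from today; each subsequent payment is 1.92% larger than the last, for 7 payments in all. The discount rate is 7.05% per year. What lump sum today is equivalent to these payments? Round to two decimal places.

$8,505.77

Periodic rate r = 0.0705 per year.
Growing ordinary annuity: PV = PMT₁ × [1 − ((1+g)/(1+r))^n] / (r − g) = 1,500 × [1 − ((1+0.0192)/(1+r))^7] / (r − 0.0192) = $8,505.77.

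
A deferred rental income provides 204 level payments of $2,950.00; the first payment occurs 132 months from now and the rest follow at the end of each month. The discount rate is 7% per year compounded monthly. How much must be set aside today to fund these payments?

$163,986.86

Ordinary annuity of 204 payments, first payment at period 132.
Periodic rate r = 0.07/12 per month; n is counted in months.
The ordinary-annuity PV formula values the stream one period before the first payment (period 131); discount that back 131 periods:
PV₀ = 2,950 × [1 − (1+r)^−204] / r × (1+r)^−131 = $163,986.86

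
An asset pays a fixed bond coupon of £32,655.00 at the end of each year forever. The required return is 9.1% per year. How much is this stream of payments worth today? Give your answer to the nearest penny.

£358,846.15

Periodic rate r = 0.091 per year.
Level perpetuity: PV = PMT / r = 32,655 / (0.091) = £358,846.15.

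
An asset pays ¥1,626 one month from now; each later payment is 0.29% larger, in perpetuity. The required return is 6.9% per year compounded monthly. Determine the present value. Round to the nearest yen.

Periodic rate r = 0.069/12 per month.
Growing perpetuity (Gordon): PV = PMT₁ / (r − g) = 1,626 / (r − 0.0029) = ¥570,526.

¥570,526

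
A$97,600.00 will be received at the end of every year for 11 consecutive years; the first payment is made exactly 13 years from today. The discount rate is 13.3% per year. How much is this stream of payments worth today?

A$122,473.21

Ordinary annuity of 11 payments, first payment at period 13.
Periodic rate r = 0.133 per year.
The ordinary-annuity PV formula values the stream one period before the first payment (period 12); discount that back 12 periods:
PV₀ = 97,600 × [1 − (1+r)^−11] / r × (1+r)^−12 = A$122,473.21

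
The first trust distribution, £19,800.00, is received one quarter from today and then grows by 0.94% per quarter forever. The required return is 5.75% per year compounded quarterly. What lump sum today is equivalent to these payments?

£3,979,899.50

Periodic rate r = 0.0575/4 per quarter.
Growing perpetuity (Gordon): PV = PMT₁ / (r − g) = 19,800 / (r − 0.0094) = £3,979,899.50.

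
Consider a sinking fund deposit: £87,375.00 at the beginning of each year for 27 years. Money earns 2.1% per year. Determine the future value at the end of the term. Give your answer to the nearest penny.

£3,197,321.64

This is an annuity due: 27 deposits of £87,375.00 at the beginning of each year.
Periodic rate r = 0.021 per year.
FV = PMT × [((1+r)^n − 1)/r] × (1+r) = 87,375 × [(1+r)^27 − 1] / r × (1+r) = £3,197,321.64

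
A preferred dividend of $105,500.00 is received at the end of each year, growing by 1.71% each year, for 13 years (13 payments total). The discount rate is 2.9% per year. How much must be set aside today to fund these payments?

Periodic rate r = 0.029 per year.
Growing ordinary annuity: PV = PMT₁ × [1 − ((1+g)/(1+r))^n] / (r − g) = 105,500 × [1 − ((1+0.0171)/(1+r))^13] / (r − 0.0171) = $1,244,174.70.

$1,244,174.70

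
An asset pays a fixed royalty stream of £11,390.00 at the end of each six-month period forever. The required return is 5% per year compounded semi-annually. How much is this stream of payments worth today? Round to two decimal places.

Periodic rate r = 0.05/2 per half-year.
Level perpetuity: PV = PMT / r = 11,390 / (0.05/2) = £455,600.00.

£455,600.00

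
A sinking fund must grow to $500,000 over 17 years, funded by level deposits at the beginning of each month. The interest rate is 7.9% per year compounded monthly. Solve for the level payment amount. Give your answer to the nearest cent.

Level annuity due; solve FV = PMT × [((1+r)^n − 1)/r] × (1+r) for PMT.
Periodic rate r = 0.079/12 per month; n is counted in months.
With n = 204: PMT = 500,000 / ([((1+r)^n − 1)/r] × (1+r)) = $1,162.22

$1,162.22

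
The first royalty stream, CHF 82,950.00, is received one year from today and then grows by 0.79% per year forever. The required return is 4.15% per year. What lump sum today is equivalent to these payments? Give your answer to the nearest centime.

Periodic rate r = 0.0415 per year.
Growing perpetuity (Gordon): PV = PMT₁ / (r − g) = 82,950 / (r − 0.0079) = CHF 2,468,750.00.

CHF 2,468,750.00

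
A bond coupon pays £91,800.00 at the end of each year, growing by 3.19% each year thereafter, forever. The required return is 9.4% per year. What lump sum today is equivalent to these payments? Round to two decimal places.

£1,478,260.87

Periodic rate r = 0.094 per year.
Growing perpetuity (Gordon): PV = PMT₁ / (r − g) = 91,800 / (r − 0.0319) = £1,478,260.87.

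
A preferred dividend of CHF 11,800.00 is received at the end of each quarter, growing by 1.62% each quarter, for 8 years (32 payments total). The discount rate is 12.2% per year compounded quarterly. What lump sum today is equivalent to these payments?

Periodic rate r = 0.122/4 per quarter; n is counted in quarters.
Growing ordinary annuity: PV = PMT₁ × [1 − ((1+g)/(1+r))^n] / (r − g) = 11,800 × [1 − ((1+0.0162)/(1+r))^32] / (r − 0.0162) = CHF 297,526.95.

CHF 297,526.95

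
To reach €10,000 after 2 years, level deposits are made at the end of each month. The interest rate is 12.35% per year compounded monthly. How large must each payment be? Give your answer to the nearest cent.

€369.45

Level ordinary annuity; solve FV = PMT × [((1+r)^n − 1)/r] for PMT.
Periodic rate r = 0.1235/12 per month; n is counted in months.
With n = 24: PMT = 10,000 / ([((1+r)^n − 1)/r]) = €369.45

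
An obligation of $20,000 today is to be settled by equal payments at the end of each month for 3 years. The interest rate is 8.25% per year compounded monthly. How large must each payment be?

$629.04

Level ordinary annuity; solve PV = PMT × [(1 − (1+r)^−n)/r] for PMT.
Periodic rate r = 0.0825/12 per month; n is counted in months.
With n = 36: PMT = 20,000 / ([(1 − (1+r)^−n)/r]) = $629.04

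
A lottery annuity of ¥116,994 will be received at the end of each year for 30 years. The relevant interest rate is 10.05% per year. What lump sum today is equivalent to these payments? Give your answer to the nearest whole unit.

This is an ordinary annuity: 30 payments of ¥116,994 at the end of each year.
Periodic rate r = 0.1005 per year.
PV = PMT × [(1 − (1+r)^−n)/r] = 116,994 × [1 − (1+r)^−30] / r = ¥1,098,309

¥1,098,309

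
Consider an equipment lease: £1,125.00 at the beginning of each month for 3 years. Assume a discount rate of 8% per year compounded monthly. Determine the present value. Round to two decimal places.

This is an annuity due: 36 payments of £1,125.00 at the beginning of each month.
Periodic rate r = 0.08/12 per month; n is counted in months.
PV = PMT × [(1 − (1+r)^−n)/r] × (1+r) = 1,125 × [1 − (1+r)^−36] / r × (1+r) = £36,140.12

£36,140.12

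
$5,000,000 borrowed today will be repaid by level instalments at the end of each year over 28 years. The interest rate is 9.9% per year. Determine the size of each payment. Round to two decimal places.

$532,906.68

Level ordinary annuity; solve PV = PMT × [(1 − (1+r)^−n)/r] for PMT.
Periodic rate r = 0.099 per year.
With n = 28: PMT = 5,000,000 / ([(1 − (1+r)^−n)/r]) = $532,906.68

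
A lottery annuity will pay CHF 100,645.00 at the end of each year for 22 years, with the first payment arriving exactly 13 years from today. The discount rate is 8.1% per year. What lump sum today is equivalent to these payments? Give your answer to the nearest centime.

CHF 400,026.90

Ordinary annuity of 22 payments, first payment at period 13.
Periodic rate r = 0.081 per year.
The ordinary-annuity PV formula values the stream one period before the first payment (period 12); discount that back 12 periods:
PV₀ = 100,645 × [1 − (1+r)^−22] / r × (1+r)^−12 = CHF 400,026.90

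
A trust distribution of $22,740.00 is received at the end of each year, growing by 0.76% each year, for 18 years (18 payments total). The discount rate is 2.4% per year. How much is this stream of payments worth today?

Periodic rate r = 0.024 per year.
Growing ordinary annuity: PV = PMT₁ × [1 − ((1+g)/(1+r))^n] / (r − g) = 22,740 × [1 − ((1+0.0076)/(1+r))^18] / (r − 0.0076) = $349,691.63.

$349,691.63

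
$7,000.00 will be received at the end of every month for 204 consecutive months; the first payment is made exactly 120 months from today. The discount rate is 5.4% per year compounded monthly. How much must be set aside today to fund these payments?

Ordinary annuity of 204 payments, first payment at period 120.
Periodic rate r = 0.054/12 per month; n is counted in months.
The ordinary-annuity PV formula values the stream one period before the first payment (period 119); discount that back 119 periods:
PV₀ = 7,000 × [1 − (1+r)^−204] / r × (1+r)^−119 = $546,880.46

$546,880.46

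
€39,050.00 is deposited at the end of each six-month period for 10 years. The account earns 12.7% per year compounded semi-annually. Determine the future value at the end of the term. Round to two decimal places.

€1,491,712.70

This is an ordinary annuity: 20 deposits of €39,050.00 at the end of each six-month period.
Periodic rate r = 0.127/2 per half-year; n is counted in half-years.
FV = PMT × [((1+r)^n − 1)/r] = 39,050 × [(1+r)^20 − 1] / r = €1,491,712.70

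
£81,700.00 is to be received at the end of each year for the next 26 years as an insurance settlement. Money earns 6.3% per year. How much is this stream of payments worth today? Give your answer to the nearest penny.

£1,031,965.24

This is an ordinary annuity: 26 payments of £81,700.00 at the end of each year.
Periodic rate r = 0.063 per year.
PV = PMT × [(1 − (1+r)^−n)/r] = 81,700 × [1 − (1+r)^−26] / r = £1,031,965.24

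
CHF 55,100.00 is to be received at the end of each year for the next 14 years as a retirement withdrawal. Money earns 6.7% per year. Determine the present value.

CHF 490,665.56

This is an ordinary annuity: 14 payments of CHF 55,100.00 at the end of each year.
Periodic rate r = 0.067 per year.
PV = PMT × [(1 − (1+r)^−n)/r] = 55,100 × [1 − (1+r)^−14] / r = CHF 490,665.56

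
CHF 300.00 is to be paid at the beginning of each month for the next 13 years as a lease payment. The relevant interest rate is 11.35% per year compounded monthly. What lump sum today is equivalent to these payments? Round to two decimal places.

CHF 24,645.73

This is an annuity due: 156 payments of CHF 300.00 at the beginning of each month.
Periodic rate r = 0.1135/12 per month; n is counted in months.
PV = PMT × [(1 − (1+r)^−n)/r] × (1+r) = 300 × [1 − (1+r)^−156] / r × (1+r) = CHF 24,645.73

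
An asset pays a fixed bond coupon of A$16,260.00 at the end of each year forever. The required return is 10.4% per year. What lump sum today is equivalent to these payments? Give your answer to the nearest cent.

Periodic rate r = 0.104 per year.
Level perpetuity: PV = PMT / r = 16,260 / (0.104) = A$156,346.15.

A$156,346.15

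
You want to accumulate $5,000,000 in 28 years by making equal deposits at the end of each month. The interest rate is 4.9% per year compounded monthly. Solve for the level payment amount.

Level ordinary annuity; solve FV = PMT × [((1+r)^n − 1)/r] for PMT.
Periodic rate r = 0.049/12 per month; n is counted in months.
With n = 336: PMT = 5,000,000 / ([((1+r)^n − 1)/r]) = $6,962.85

$6,962.85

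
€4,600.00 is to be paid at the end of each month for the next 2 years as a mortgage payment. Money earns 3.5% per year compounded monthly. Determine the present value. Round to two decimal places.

€106,474.77

This is an ordinary annuity: 24 payments of €4,600.00 at the end of each month.
Periodic rate r = 0.035/12 per month; n is counted in months.
PV = PMT × [(1 − (1+r)^−n)/r] = 4,600 × [1 − (1+r)^−24] / r = €106,474.77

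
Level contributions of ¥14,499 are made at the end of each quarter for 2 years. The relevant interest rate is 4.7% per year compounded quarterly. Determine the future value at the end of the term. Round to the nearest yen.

This is an ordinary annuity: 8 deposits of ¥14,499 at the end of each quarter.
Periodic rate r = 0.047/4 per quarter; n is counted in quarters.
FV = PMT × [((1+r)^n − 1)/r] = 14,499 × [(1+r)^8 − 1] / r = ¥120,876

¥120,876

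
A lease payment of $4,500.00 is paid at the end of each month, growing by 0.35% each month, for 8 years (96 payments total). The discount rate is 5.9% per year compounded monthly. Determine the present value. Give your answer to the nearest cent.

Periodic rate r = 0.059/12 per month; n is counted in months.
Growing ordinary annuity: PV = PMT₁ × [1 − ((1+g)/(1+r))^n] / (r − g) = 4,500 × [1 − ((1+0.0035)/(1+r))^96] / (r − 0.0035) = $402,331.07.

$402,331.07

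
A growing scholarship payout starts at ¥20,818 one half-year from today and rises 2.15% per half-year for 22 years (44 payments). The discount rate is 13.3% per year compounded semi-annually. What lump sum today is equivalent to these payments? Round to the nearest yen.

¥393,210

Periodic rate r = 0.133/2 per half-year; n is counted in half-years.
Growing ordinary annuity: PV = PMT₁ × [1 − ((1+g)/(1+r))^n] / (r − g) = 20,818 × [1 − ((1+0.0215)/(1+r))^44] / (r − 0.0215) = ¥393,210.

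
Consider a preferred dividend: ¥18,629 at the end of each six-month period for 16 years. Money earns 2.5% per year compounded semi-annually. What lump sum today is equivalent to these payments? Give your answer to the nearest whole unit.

This is an ordinary annuity: 32 payments of ¥18,629 at the end of each six-month period.
Periodic rate r = 0.025/2 per half-year; n is counted in half-years.
PV = PMT × [(1 − (1+r)^−n)/r] = 18,629 × [1 − (1+r)^−32] / r = ¥488,849

¥488,849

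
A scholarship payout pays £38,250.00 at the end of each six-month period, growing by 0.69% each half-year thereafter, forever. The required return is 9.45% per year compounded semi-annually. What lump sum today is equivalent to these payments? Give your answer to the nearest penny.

Periodic rate r = 0.0945/2 per half-year.
Growing perpetuity (Gordon): PV = PMT₁ / (r − g) = 38,250 / (r − 0.0069) = £947,955.39.

£947,955.39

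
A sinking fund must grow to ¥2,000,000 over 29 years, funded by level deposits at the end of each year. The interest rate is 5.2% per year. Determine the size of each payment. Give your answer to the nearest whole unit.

Level ordinary annuity; solve FV = PMT × [((1+r)^n − 1)/r] for PMT.
Periodic rate r = 0.052 per year.
With n = 29: PMT = 2,000,000 / ([((1+r)^n − 1)/r]) = ¥31,048

¥31,048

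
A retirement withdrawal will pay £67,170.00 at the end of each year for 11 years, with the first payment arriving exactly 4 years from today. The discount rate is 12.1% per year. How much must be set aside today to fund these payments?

£281,890.83

Ordinary annuity of 11 payments, first payment at period 4.
Periodic rate r = 0.121 per year.
The ordinary-annuity PV formula values the stream one period before the first payment (period 3); discount that back 3 periods:
PV₀ = 67,170 × [1 − (1+r)^−11] / r × (1+r)^−3 = £281,890.83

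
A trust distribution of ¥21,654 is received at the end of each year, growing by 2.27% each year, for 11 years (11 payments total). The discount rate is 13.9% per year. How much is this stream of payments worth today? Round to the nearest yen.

Periodic rate r = 0.139 per year.
Growing ordinary annuity: PV = PMT₁ × [1 − ((1+g)/(1+r))^n] / (r − g) = 21,654 × [1 − ((1+0.0227)/(1+r))^11] / (r − 0.0227) = ¥129,249.

¥129,249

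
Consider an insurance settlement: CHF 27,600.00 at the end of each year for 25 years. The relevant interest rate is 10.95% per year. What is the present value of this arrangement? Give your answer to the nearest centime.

CHF 233,291.36

This is an ordinary annuity: 25 payments of CHF 27,600.00 at the end of each year.
Periodic rate r = 0.1095 per year.
PV = PMT × [(1 − (1+r)^−n)/r] = 27,600 × [1 − (1+r)^−25] / r = CHF 233,291.36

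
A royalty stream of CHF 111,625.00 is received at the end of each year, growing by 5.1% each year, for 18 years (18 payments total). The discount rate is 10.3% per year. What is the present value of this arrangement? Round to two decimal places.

Periodic rate r = 0.103 per year.
Growing ordinary annuity: PV = PMT₁ × [1 − ((1+g)/(1+r))^n] / (r − g) = 111,625 × [1 − ((1+0.051)/(1+r))^18] / (r − 0.051) = CHF 1,246,623.67.

CHF 1,246,623.67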